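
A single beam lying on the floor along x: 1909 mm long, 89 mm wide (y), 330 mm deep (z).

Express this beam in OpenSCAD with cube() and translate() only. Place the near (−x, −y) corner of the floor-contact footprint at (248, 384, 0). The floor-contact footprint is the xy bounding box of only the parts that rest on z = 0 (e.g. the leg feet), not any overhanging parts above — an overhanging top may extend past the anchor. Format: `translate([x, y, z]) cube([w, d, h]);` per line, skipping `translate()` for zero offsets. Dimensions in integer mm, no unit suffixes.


translate([248, 384, 0]) cube([1909, 89, 330]);


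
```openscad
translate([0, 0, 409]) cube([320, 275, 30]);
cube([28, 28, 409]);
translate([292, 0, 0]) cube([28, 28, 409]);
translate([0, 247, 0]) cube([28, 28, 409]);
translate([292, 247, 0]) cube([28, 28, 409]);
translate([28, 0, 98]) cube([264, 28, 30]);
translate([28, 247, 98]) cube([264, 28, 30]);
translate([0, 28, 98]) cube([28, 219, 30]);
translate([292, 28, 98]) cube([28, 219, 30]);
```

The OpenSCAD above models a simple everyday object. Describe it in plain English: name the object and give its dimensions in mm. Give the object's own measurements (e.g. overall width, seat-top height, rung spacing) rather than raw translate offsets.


A simple wooden stool: a rectangular seat 320 mm (x) by 275 mm (y), 30 mm thick, top face at z = 439 mm, on four square legs, each 28×28 mm in cross-section. The legs rest on z = 0, each flush with a corner of the seat. Four stretchers, 28 mm wide and 30 mm tall, connect adjacent legs with their undersides at z = 98 mm, each running between the inner faces of the legs it joins and aligned with the legs' outer faces on the other axis.


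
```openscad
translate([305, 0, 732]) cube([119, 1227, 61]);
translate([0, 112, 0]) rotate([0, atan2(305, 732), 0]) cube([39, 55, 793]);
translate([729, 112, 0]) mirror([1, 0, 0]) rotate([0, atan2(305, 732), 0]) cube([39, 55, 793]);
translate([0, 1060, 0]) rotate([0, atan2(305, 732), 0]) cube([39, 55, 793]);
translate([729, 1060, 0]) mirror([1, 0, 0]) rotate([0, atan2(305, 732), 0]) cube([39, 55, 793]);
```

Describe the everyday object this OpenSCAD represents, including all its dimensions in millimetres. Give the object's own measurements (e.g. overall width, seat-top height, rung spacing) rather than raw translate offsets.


A sawhorse. A 119×1227×61 mm beam (x, y, z) sits on two A-frame leg pairs. Each pair is two raked legs of 39×55 mm section (55 mm along y) splaying symmetrically in x. Each leg rises 732 mm vertically over 305 mm of horizontal reach and is 793 mm long along its own axis. Every leg's outer bottom edge rests on the floor and its outer top edge meets a bottom edge of the beam — the left legs (tilting toward +x) meet the beam's −x bottom edge, the right legs (their mirror images, tilting toward −x) meet its +x bottom edge — so the leg tops tuck under the beam, the beam's underside is 732 mm above the floor, and the feet are 729 mm apart outside-to-outside with the beam centred between them. The two leg pairs are set in 112 mm from either end of the beam.


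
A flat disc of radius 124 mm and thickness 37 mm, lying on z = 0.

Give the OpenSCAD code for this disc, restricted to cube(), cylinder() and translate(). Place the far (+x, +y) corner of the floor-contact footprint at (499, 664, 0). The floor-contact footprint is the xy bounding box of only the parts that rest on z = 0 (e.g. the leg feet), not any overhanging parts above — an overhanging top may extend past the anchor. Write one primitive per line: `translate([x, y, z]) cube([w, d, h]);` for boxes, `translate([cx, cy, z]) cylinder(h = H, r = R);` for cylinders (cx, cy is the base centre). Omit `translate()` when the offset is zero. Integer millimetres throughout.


translate([375, 540, 0]) cylinder(h = 37, r = 124);


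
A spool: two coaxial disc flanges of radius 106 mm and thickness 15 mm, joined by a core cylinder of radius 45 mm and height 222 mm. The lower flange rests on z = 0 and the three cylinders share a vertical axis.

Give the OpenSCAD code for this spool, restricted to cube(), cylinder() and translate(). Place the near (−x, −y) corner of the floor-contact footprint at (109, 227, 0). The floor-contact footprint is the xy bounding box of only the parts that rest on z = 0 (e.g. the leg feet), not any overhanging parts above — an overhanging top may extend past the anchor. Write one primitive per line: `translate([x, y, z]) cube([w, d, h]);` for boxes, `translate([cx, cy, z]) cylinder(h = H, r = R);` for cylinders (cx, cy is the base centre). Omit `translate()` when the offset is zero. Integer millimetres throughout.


translate([215, 333, 0]) cylinder(h = 15, r = 106);
translate([215, 333, 15]) cylinder(h = 222, r = 45);
translate([215, 333, 237]) cylinder(h = 15, r = 106);


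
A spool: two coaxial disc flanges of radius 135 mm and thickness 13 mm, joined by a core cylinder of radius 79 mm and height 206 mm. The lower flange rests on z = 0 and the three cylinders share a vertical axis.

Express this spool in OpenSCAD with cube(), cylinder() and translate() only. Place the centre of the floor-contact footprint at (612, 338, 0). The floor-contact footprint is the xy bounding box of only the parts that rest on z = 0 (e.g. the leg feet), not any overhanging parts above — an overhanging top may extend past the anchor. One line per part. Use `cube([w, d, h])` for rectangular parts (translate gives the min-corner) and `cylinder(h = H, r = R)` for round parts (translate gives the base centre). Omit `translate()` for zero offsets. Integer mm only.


translate([612, 338, 0]) cylinder(h = 13, r = 135);
translate([612, 338, 13]) cylinder(h = 206, r = 79);
translate([612, 338, 219]) cylinder(h = 13, r = 135);


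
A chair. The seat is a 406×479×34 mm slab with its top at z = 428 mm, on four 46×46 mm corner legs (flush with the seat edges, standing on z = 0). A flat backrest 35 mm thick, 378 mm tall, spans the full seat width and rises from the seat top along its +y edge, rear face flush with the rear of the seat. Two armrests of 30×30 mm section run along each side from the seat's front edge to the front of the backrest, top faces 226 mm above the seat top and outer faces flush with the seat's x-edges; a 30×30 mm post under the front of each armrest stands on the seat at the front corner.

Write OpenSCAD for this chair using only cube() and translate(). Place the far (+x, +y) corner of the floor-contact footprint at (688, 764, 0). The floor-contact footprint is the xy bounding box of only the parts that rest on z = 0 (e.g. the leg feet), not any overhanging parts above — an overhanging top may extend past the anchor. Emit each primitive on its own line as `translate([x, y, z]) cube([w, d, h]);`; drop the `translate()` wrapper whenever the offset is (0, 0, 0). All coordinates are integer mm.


translate([282, 285, 394]) cube([406, 479, 34]);
translate([282, 285, 0]) cube([46, 46, 394]);
translate([642, 285, 0]) cube([46, 46, 394]);
translate([282, 718, 0]) cube([46, 46, 394]);
translate([642, 718, 0]) cube([46, 46, 394]);
translate([282, 729, 428]) cube([406, 35, 378]);
translate([282, 285, 624]) cube([30, 444, 30]);
translate([658, 285, 624]) cube([30, 444, 30]);
translate([282, 285, 428]) cube([30, 30, 196]);
translate([658, 285, 428]) cube([30, 30, 196]);


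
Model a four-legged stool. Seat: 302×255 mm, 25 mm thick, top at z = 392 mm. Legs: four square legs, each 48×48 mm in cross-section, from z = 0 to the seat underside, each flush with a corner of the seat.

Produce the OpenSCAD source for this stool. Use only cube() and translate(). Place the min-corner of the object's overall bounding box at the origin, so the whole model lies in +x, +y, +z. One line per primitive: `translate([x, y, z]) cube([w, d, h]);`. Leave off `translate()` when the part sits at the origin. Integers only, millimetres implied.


translate([0, 0, 367]) cube([302, 255, 25]);
cube([48, 48, 367]);
translate([254, 0, 0]) cube([48, 48, 367]);
translate([0, 207, 0]) cube([48, 48, 367]);
translate([254, 207, 0]) cube([48, 48, 367]);


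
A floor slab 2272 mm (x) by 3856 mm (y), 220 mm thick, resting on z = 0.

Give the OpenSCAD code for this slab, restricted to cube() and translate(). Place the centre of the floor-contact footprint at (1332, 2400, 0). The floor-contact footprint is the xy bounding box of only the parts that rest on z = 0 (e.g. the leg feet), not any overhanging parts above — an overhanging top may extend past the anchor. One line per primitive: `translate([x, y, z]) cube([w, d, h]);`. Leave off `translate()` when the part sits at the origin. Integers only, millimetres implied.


translate([196, 472, 0]) cube([2272, 3856, 220]);


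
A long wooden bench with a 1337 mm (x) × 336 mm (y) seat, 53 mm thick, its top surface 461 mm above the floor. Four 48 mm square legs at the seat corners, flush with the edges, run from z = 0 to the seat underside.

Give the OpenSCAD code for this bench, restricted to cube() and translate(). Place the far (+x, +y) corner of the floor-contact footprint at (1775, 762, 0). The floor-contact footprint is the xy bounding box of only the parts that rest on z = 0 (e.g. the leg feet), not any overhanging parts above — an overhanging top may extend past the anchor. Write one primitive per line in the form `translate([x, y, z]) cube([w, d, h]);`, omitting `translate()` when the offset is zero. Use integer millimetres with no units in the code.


translate([438, 426, 408]) cube([1337, 336, 53]);
translate([438, 426, 0]) cube([48, 48, 408]);
translate([438, 714, 0]) cube([48, 48, 408]);
translate([1727, 426, 0]) cube([48, 48, 408]);
translate([1727, 714, 0]) cube([48, 48, 408]);


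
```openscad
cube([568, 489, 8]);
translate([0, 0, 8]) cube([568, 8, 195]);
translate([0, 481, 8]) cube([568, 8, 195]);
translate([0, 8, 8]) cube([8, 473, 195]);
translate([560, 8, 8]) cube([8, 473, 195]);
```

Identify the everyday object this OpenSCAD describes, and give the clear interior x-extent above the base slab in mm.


An open box. The internal width is 552 mm.

A 568×489 base slab with four walls standing on it — an open box. The base is 568 mm wide and the walls are 8 mm thick, so the internal width is 568 − 2 × 8 = 552 mm.


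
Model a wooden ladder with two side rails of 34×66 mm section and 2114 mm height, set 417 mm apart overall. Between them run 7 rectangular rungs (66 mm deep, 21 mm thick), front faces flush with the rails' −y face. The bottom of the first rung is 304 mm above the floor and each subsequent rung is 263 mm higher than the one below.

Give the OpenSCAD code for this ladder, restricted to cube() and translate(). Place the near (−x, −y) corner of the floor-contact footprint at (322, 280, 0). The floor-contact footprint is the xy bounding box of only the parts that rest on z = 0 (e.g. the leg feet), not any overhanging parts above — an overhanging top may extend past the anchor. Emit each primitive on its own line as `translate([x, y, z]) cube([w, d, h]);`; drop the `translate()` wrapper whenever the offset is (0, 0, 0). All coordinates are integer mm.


translate([322, 280, 0]) cube([34, 66, 2114]);
translate([705, 280, 0]) cube([34, 66, 2114]);
translate([356, 280, 304]) cube([349, 66, 21]);
translate([356, 280, 567]) cube([349, 66, 21]);
translate([356, 280, 830]) cube([349, 66, 21]);
translate([356, 280, 1093]) cube([349, 66, 21]);
translate([356, 280, 1356]) cube([349, 66, 21]);
translate([356, 280, 1619]) cube([349, 66, 21]);
translate([356, 280, 1882]) cube([349, 66, 21]);


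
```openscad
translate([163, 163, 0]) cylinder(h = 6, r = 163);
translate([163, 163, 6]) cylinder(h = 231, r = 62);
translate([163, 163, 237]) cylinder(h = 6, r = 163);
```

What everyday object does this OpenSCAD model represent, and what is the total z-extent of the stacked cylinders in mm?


A spool. The overall height is 243 mm.

Three coaxial cylinders, large–small–large — a spool. Two 6 mm flanges and a 231 mm core give 6 + 231 + 6 = 243 mm.


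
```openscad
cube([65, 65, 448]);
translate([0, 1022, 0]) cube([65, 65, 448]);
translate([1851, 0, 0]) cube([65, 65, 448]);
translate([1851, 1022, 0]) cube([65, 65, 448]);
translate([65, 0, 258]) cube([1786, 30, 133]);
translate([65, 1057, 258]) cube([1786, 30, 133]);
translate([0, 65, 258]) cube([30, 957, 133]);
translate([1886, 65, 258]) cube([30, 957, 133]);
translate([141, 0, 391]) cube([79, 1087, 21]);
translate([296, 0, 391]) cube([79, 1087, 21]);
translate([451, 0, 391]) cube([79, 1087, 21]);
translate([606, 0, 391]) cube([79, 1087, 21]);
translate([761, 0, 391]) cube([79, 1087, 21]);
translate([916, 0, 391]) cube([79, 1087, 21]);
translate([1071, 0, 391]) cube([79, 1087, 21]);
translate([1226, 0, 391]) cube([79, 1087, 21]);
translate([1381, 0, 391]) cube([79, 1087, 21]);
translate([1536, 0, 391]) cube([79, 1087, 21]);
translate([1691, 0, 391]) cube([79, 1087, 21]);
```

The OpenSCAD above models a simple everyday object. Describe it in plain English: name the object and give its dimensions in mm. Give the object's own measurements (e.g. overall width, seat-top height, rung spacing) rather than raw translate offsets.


A bed frame 1916 mm long (x) by 1087 mm wide (y). Four 65×65 mm corner posts, 448 mm tall, at the corners of the footprint. Four rails of 30 mm thickness and 133 mm height run between adjacent posts with their undersides at z = 258 mm, their outer faces flush with the outside of the frame (the two x-running rails run between the posts' inner faces; the two y-running rails run between the posts' inner faces). 11 slats, each 79 mm wide (x) and 21 mm thick, lie across the top of the two x-running rails, running the full 1087 mm width of the frame in y; along x they sit between the end posts with a 76 mm gap after the −x posts and between neighbouring slats, leaving 81 mm before the +x posts.


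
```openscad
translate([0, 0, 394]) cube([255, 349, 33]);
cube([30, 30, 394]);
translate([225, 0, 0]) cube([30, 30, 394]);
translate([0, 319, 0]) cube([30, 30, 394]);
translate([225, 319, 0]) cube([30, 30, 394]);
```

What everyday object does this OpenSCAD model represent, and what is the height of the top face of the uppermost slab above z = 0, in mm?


A stool. The seat height is 427 mm.

A 255×349×33 slab at z = 394 on four corner posts — a stool. The seat top is 394 + 33 = 427 mm.


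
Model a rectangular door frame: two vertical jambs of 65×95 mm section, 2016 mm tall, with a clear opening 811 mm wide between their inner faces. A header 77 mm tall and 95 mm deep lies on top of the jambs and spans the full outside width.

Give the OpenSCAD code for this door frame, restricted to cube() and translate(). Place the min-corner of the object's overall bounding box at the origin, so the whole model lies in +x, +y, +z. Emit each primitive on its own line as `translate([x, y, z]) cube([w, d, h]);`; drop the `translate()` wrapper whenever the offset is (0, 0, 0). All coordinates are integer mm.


cube([65, 95, 2016]);
translate([876, 0, 0]) cube([65, 95, 2016]);
translate([0, 0, 2016]) cube([941, 95, 77]);


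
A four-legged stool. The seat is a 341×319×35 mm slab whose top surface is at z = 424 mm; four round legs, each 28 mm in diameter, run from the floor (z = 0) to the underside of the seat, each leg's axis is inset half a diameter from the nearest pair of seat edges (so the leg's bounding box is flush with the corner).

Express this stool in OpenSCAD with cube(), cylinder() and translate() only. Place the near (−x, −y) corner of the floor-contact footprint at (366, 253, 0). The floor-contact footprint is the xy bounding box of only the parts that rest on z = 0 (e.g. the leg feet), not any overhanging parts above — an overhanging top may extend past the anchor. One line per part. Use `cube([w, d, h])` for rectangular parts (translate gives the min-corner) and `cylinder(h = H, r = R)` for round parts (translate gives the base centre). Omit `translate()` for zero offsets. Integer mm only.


translate([366, 253, 389]) cube([341, 319, 35]);
translate([380, 267, 0]) cylinder(h = 389, r = 14);
translate([693, 267, 0]) cylinder(h = 389, r = 14);
translate([380, 558, 0]) cylinder(h = 389, r = 14);
translate([693, 558, 0]) cylinder(h = 389, r = 14);


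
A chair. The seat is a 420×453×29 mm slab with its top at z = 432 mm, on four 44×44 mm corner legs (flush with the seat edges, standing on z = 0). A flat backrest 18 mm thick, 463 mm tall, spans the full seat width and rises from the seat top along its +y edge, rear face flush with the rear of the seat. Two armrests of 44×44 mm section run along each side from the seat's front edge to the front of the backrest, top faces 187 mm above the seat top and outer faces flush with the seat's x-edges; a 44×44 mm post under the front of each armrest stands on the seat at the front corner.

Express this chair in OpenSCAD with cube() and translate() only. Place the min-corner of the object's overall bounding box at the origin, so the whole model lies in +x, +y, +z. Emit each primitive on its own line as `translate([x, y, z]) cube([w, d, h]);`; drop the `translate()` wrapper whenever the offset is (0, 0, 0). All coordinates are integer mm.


translate([0, 0, 403]) cube([420, 453, 29]);
cube([44, 44, 403]);
translate([376, 0, 0]) cube([44, 44, 403]);
translate([0, 409, 0]) cube([44, 44, 403]);
translate([376, 409, 0]) cube([44, 44, 403]);
translate([0, 435, 432]) cube([420, 18, 463]);
translate([0, 0, 575]) cube([44, 435, 44]);
translate([376, 0, 575]) cube([44, 435, 44]);
translate([0, 0, 432]) cube([44, 44, 143]);
translate([376, 0, 432]) cube([44, 44, 143]);


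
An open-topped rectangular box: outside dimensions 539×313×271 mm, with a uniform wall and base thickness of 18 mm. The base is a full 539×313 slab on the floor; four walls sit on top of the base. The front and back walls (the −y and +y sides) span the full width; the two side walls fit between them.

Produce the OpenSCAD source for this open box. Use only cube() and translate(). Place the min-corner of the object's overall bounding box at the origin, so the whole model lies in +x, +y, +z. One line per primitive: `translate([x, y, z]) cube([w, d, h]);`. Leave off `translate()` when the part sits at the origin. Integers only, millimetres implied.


cube([539, 313, 18]);
translate([0, 0, 18]) cube([539, 18, 253]);
translate([0, 295, 18]) cube([539, 18, 253]);
translate([0, 18, 18]) cube([18, 277, 253]);
translate([521, 18, 18]) cube([18, 277, 253]);


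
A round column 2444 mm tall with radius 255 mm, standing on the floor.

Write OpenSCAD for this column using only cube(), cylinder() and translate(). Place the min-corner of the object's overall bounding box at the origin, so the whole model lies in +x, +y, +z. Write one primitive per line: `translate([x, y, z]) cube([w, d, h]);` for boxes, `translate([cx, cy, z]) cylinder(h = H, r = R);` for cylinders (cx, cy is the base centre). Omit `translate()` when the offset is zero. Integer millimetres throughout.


translate([255, 255, 0]) cylinder(h = 2444, r = 255);


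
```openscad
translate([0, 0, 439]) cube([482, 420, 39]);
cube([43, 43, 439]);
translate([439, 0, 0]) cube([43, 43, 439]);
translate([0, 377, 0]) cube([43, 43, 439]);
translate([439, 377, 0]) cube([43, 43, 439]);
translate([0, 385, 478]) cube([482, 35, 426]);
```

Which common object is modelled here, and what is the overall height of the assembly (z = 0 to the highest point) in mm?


A chair. The overall height is 904 mm.

A slab on four corner posts with a tall panel at the back — a chair. The seat slab sits at z = 439 with thickness 39, and the 426 mm backrest starts at the seat top, so the overall height is 439 + 39 + 426 = 904 mm.


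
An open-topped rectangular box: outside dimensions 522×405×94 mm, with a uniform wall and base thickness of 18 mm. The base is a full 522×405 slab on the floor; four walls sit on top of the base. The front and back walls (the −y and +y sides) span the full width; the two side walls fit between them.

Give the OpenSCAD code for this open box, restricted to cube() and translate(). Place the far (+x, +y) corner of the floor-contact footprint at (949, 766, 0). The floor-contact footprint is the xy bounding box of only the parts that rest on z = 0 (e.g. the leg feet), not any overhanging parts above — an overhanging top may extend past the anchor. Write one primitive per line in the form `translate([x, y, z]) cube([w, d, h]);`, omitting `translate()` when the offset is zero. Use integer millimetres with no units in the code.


translate([427, 361, 0]) cube([522, 405, 18]);
translate([427, 361, 18]) cube([522, 18, 76]);
translate([427, 748, 18]) cube([522, 18, 76]);
translate([427, 379, 18]) cube([18, 369, 76]);
translate([931, 379, 18]) cube([18, 369, 76]);


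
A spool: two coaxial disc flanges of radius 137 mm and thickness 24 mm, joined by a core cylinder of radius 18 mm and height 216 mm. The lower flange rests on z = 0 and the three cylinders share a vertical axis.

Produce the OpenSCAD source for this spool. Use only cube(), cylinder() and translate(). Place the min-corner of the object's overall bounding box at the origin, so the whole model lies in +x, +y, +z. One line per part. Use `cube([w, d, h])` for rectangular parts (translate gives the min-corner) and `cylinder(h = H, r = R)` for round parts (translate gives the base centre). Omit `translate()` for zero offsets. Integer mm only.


translate([137, 137, 0]) cylinder(h = 24, r = 137);
translate([137, 137, 24]) cylinder(h = 216, r = 18);
translate([137, 137, 240]) cylinder(h = 24, r = 137);


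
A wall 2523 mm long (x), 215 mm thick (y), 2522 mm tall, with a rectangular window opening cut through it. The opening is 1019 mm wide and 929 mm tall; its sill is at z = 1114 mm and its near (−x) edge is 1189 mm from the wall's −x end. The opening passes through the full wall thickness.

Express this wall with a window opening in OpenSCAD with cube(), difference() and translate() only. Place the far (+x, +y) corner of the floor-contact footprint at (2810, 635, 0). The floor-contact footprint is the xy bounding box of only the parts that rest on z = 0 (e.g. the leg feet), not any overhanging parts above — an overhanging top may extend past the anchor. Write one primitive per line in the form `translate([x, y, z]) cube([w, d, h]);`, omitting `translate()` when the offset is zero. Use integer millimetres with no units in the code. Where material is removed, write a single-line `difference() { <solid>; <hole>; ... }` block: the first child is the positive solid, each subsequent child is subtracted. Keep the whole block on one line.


difference() { translate([287, 420, 0]) cube([2523, 215, 2522]); translate([1476, 420, 1114]) cube([1019, 215, 929]); }


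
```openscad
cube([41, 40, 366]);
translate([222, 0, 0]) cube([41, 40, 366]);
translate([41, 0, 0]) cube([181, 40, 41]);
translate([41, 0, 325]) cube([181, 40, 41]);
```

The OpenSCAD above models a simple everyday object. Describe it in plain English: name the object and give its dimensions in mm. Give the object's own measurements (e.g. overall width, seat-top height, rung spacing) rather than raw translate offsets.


A rectangular picture frame lying in the x–z plane (depth along y). The opening is 181 mm wide (x) by 284 mm tall (z), surrounded by a border 41 mm wide on all four sides. The frame is 40 mm deep and is made of two full-height vertical stiles with two horizontal rails fitted between them.


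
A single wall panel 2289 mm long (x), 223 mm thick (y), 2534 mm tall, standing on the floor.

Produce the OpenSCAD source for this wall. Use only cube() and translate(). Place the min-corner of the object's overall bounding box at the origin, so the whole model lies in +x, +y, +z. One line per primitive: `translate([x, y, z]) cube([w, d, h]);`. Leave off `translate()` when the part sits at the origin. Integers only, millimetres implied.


cube([2289, 223, 2534]);


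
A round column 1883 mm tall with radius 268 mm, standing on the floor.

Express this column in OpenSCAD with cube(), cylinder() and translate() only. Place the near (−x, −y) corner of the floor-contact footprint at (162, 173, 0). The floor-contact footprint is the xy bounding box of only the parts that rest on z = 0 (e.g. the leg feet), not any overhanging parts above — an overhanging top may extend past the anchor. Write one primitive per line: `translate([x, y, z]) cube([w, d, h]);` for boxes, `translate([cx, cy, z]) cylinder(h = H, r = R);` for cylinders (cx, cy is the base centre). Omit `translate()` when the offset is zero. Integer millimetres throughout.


translate([430, 441, 0]) cylinder(h = 1883, r = 268);


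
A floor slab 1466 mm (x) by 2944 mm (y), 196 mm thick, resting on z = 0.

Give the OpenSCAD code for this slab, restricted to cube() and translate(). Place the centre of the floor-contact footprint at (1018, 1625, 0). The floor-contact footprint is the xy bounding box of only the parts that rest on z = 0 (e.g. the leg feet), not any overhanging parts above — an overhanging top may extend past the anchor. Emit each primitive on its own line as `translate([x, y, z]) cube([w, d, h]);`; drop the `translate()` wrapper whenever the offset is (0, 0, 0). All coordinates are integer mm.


translate([285, 153, 0]) cube([1466, 2944, 196]);


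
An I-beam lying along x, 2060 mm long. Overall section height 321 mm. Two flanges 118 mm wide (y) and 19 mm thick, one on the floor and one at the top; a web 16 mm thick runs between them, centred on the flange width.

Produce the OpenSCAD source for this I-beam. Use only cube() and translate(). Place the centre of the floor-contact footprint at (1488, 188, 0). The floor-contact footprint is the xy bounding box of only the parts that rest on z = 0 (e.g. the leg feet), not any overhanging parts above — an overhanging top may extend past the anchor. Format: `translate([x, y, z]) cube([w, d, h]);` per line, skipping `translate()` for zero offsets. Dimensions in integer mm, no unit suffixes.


translate([458, 129, 0]) cube([2060, 118, 19]);
translate([458, 180, 19]) cube([2060, 16, 283]);
translate([458, 129, 302]) cube([2060, 118, 19]);


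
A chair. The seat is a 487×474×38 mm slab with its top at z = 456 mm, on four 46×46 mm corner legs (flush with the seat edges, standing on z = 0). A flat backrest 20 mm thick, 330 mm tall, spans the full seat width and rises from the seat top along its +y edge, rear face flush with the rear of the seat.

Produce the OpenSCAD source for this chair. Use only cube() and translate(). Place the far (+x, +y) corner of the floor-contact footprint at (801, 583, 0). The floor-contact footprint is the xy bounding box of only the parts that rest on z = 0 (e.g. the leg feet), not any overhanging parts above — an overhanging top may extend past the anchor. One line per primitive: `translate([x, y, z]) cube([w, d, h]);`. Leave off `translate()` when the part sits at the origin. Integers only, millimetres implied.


translate([314, 109, 418]) cube([487, 474, 38]);
translate([314, 109, 0]) cube([46, 46, 418]);
translate([755, 109, 0]) cube([46, 46, 418]);
translate([314, 537, 0]) cube([46, 46, 418]);
translate([755, 537, 0]) cube([46, 46, 418]);
translate([314, 563, 456]) cube([487, 20, 330]);


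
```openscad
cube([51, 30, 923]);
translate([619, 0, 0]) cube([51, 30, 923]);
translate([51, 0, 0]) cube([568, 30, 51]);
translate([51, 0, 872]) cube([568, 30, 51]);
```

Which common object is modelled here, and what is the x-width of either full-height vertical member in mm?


A picture frame. The border width is 51 mm.

Four thin pieces enclosing a rectangular opening — a picture frame. The two full-height stiles are 923 mm tall; the top rail sits at z = 872 and is 51 mm tall, so the border above the opening is 923 − 872 = 51 mm, matching the stile x-width.


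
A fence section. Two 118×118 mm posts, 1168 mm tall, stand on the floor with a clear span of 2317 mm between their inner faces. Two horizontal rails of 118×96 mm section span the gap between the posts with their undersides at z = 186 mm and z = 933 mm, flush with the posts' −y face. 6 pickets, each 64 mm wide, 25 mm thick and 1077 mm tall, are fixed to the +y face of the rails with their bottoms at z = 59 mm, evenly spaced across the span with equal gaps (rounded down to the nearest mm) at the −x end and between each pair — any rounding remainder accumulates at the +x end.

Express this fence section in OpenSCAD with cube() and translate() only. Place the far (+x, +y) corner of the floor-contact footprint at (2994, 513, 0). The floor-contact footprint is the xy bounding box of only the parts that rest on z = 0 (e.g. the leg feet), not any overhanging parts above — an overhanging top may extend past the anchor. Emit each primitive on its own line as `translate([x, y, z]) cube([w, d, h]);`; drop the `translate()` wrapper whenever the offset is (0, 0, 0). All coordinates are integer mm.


translate([441, 395, 0]) cube([118, 118, 1168]);
translate([2876, 395, 0]) cube([118, 118, 1168]);
translate([559, 395, 186]) cube([2317, 118, 96]);
translate([559, 395, 933]) cube([2317, 118, 96]);
translate([835, 513, 59]) cube([64, 25, 1077]);
translate([1175, 513, 59]) cube([64, 25, 1077]);
translate([1515, 513, 59]) cube([64, 25, 1077]);
translate([1855, 513, 59]) cube([64, 25, 1077]);
translate([2195, 513, 59]) cube([64, 25, 1077]);
translate([2535, 513, 59]) cube([64, 25, 1077]);


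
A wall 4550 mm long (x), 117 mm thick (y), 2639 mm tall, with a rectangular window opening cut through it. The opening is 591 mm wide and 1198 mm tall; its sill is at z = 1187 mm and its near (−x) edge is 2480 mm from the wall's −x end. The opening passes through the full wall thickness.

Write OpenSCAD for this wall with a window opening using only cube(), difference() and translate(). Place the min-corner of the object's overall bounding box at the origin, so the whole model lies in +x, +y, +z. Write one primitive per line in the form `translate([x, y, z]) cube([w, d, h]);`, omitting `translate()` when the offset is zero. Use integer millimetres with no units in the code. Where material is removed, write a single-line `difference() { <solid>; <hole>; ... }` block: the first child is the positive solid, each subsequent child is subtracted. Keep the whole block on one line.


difference() { cube([4550, 117, 2639]); translate([2480, 0, 1187]) cube([591, 117, 1198]); }


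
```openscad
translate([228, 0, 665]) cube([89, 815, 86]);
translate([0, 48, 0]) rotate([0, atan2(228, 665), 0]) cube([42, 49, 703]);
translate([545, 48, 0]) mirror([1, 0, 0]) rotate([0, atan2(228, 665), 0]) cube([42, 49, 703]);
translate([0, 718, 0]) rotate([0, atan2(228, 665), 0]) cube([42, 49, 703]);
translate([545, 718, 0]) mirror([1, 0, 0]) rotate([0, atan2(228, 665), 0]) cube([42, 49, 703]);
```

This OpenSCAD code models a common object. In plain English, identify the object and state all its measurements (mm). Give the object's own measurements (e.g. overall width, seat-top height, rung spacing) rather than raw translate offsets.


A sawhorse. A 89×815×86 mm beam (x, y, z) sits on two A-frame leg pairs. Each pair is two raked legs of 42×49 mm section (49 mm along y) splaying symmetrically in x. Each leg rises 665 mm vertically over 228 mm of horizontal reach and is 703 mm long along its own axis. Every leg's outer bottom edge rests on the floor and its outer top edge meets a bottom edge of the beam — the left legs (tilting toward +x) meet the beam's −x bottom edge, the right legs (their mirror images, tilting toward −x) meet its +x bottom edge — so the leg tops tuck under the beam, the beam's underside is 665 mm above the floor, and the feet are 545 mm apart outside-to-outside with the beam centred between them. The two leg pairs are set in 48 mm from either end of the beam.


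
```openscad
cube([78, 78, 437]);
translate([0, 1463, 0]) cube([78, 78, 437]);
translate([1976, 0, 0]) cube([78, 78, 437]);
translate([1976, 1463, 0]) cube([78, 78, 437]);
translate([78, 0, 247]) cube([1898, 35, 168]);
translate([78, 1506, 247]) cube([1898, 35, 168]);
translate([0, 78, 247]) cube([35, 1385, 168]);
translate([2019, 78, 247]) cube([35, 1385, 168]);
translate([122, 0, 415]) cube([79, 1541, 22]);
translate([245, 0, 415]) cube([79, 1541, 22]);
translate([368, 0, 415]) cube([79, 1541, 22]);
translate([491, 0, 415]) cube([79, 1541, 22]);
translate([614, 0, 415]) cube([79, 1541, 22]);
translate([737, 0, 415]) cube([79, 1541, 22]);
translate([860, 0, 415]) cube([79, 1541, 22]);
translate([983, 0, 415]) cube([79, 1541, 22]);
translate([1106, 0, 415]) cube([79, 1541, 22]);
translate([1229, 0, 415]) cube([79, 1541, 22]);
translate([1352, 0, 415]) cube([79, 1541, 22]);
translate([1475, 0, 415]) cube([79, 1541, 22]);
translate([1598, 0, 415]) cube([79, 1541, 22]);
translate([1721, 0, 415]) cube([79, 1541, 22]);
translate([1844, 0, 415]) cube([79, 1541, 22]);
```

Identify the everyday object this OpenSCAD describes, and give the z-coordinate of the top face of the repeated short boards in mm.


A bed frame. The slat-top height is 437 mm.

Four posts, four rails, and a row of slats — a bed frame. Slats sit on the rails at z = 247 + 168 = 415; with slat thickness 22, the top is 437 mm.


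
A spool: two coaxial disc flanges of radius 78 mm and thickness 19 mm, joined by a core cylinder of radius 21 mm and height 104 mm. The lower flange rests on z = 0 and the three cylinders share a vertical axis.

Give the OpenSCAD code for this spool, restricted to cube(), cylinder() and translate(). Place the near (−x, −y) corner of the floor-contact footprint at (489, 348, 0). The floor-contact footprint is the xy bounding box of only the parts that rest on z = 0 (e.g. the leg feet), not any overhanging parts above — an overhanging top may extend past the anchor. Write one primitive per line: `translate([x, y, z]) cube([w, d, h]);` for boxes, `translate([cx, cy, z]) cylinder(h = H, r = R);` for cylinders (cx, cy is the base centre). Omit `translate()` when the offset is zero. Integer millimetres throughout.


translate([567, 426, 0]) cylinder(h = 19, r = 78);
translate([567, 426, 19]) cylinder(h = 104, r = 21);
translate([567, 426, 123]) cylinder(h = 19, r = 78);


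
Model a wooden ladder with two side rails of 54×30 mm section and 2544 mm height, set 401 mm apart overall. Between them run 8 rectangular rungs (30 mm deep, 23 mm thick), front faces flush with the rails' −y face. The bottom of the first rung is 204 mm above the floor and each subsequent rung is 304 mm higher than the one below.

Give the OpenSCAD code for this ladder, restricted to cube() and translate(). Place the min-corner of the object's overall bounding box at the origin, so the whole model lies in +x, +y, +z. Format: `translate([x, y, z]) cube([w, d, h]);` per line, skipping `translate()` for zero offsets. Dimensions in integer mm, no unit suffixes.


cube([54, 30, 2544]);
translate([347, 0, 0]) cube([54, 30, 2544]);
translate([54, 0, 204]) cube([293, 30, 23]);
translate([54, 0, 508]) cube([293, 30, 23]);
translate([54, 0, 812]) cube([293, 30, 23]);
translate([54, 0, 1116]) cube([293, 30, 23]);
translate([54, 0, 1420]) cube([293, 30, 23]);
translate([54, 0, 1724]) cube([293, 30, 23]);
translate([54, 0, 2028]) cube([293, 30, 23]);
translate([54, 0, 2332]) cube([293, 30, 23]);


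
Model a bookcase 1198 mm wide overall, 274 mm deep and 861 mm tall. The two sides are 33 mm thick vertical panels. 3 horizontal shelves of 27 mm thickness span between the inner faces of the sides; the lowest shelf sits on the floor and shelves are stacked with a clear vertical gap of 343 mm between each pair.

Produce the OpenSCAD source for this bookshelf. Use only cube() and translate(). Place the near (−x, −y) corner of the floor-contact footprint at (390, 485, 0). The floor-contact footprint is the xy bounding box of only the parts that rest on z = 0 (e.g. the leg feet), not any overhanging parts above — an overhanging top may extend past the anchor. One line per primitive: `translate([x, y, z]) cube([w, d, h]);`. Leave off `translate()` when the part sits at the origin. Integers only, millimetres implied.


translate([390, 485, 0]) cube([33, 274, 861]);
translate([1555, 485, 0]) cube([33, 274, 861]);
translate([423, 485, 0]) cube([1132, 274, 27]);
translate([423, 485, 370]) cube([1132, 274, 27]);
translate([423, 485, 740]) cube([1132, 274, 27]);


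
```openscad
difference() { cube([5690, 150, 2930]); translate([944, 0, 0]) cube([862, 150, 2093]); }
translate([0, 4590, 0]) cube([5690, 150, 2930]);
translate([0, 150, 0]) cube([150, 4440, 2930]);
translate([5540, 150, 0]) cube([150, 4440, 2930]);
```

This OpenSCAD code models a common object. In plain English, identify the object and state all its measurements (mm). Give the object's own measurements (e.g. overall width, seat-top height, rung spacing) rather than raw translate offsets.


A single room: four walls, each 2930 mm tall and 150 mm thick, enclosing an outside footprint 5690×4740 mm (x × y), no floor or roof. The front and back walls (−y and +y sides) run the full x-width; the side walls fit between their inner faces. A door opening 862 mm wide and 2093 mm tall is cut through the front wall from the floor up, its −x edge 944 mm from the wall's −x end.


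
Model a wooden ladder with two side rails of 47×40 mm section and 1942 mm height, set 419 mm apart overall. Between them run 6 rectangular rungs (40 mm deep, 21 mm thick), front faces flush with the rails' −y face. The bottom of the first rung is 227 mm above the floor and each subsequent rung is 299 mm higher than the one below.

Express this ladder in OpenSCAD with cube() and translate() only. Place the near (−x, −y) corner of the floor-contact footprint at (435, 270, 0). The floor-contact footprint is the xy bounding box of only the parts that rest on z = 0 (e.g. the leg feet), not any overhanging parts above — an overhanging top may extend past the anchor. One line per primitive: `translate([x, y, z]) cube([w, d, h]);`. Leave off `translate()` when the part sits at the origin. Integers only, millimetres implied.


translate([435, 270, 0]) cube([47, 40, 1942]);
translate([807, 270, 0]) cube([47, 40, 1942]);
translate([482, 270, 227]) cube([325, 40, 21]);
translate([482, 270, 526]) cube([325, 40, 21]);
translate([482, 270, 825]) cube([325, 40, 21]);
translate([482, 270, 1124]) cube([325, 40, 21]);
translate([482, 270, 1423]) cube([325, 40, 21]);
translate([482, 270, 1722]) cube([325, 40, 21]);


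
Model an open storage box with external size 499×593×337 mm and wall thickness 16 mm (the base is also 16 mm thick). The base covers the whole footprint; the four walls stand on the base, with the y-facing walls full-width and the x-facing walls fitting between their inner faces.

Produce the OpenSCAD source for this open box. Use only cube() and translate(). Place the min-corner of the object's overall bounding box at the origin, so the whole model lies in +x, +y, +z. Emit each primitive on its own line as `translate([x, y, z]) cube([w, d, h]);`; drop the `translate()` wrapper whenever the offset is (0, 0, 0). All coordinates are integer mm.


cube([499, 593, 16]);
translate([0, 0, 16]) cube([499, 16, 321]);
translate([0, 577, 16]) cube([499, 16, 321]);
translate([0, 16, 16]) cube([16, 561, 321]);
translate([483, 16, 16]) cube([16, 561, 321]);


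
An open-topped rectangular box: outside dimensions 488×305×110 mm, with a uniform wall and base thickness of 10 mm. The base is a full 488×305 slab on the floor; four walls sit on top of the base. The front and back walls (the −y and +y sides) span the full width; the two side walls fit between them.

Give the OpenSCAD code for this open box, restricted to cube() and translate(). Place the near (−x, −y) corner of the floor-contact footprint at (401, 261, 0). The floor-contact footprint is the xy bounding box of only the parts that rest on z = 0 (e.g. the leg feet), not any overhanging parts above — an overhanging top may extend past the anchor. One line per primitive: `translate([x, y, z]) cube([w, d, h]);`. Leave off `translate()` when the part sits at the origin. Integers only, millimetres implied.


translate([401, 261, 0]) cube([488, 305, 10]);
translate([401, 261, 10]) cube([488, 10, 100]);
translate([401, 556, 10]) cube([488, 10, 100]);
translate([401, 271, 10]) cube([10, 285, 100]);
translate([879, 271, 10]) cube([10, 285, 100]);
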